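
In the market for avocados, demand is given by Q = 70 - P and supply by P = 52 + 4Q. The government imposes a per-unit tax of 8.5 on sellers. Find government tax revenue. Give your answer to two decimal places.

Rewriting demand in inverse form: P = 70 - Q.
Pre-tax equilibrium: 70 - Q = 52 + 4Q gives Q* = 3.6, P* = 66.4.
With the tax, sellers need 8.5 more per unit: 70 - Q = 52 + 4Q + 8.5, so Q_t = 1.9. Buyers pay P_b = 68.1; sellers receive P_s = P_b - 8.5 = 59.6.
Tax revenue = t x Q_t = 8.5 x 1.9 = 16.15.

16.15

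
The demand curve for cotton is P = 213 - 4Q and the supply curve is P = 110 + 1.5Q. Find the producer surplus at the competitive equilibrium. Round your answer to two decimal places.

263.03

Set 213 - 4Q = 110 + 1.5Q, which gives 103 = 5.5Q, so Q* = 18.7273 and P* = 213 - 4(18.7273) = 138.0909.
The supply curve's price intercept is 110, so PS = (1/2)(Q*)(P* - 110) = (1/2)(18.7273)(28.0909) = 263.0331.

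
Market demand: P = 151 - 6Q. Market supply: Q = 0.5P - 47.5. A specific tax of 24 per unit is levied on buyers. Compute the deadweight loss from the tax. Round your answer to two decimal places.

36.00

Rewriting supply in inverse form: P = 95 + 2Q.
Without the tax, 151 - 6Q = 95 + 2Q so Q* = 7 and P* = 109.
With the tax, buyers' net willingness to pay falls by 24: (151 - 24) - 6Q = 95 + 2Q, so Q_t = 4. Buyers pay P_b = 127; sellers receive P_s = P_b - 24 = 103.
The welfare triangle lost has base Q* - Q_t = 3 and height t = 24, so DWL = (1/2)(3)(24) = 36.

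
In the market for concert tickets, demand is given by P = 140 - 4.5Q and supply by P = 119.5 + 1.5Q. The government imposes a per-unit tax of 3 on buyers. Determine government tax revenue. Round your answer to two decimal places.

Pre-tax equilibrium: 140 - 4.5Q = 119.5 + 1.5Q gives Q* = 3.4167, P* = 124.625.
With the tax, buyers' net willingness to pay falls by 3: (140 - 3) - 4.5Q = 119.5 + 1.5Q, so Q_t = 2.9167. Buyers pay P_b = 126.875; sellers receive P_s = P_b - 3 = 123.875.
Revenue is the tax times quantity traded: 3 x 2.9167 = 8.75.

8.75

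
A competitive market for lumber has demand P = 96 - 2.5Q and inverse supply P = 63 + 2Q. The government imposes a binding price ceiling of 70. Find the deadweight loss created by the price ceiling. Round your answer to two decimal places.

Without the control, 96 - 2.5Q = 63 + 2Q so Q* = 7.3333 and P* = 77.6667.
At the ceiling price 70, quantity supplied is (70 - 63)/2 = 3.5; supply is the short side, so Q = 3.5 trades at P = 70.
At Q = 3.5 the demand price is 87.25 and the supply price is 70. Deadweight loss is the triangle between the curves from 3.5 to 7.3333: (1/2)(87.25 - 70)(7.3333 - 3.5) = 33.0625.

33.06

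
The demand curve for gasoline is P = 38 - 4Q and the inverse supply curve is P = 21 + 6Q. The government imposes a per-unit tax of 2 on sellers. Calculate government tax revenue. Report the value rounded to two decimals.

3.00

Without the tax, 38 - 4Q = 21 + 6Q so Q* = 1.7 and P* = 31.2.
With the tax, sellers need 2 more per unit: 38 - 4Q = 21 + 6Q + 2, so Q_t = 1.5. Buyers pay P_b = 32; sellers receive P_s = P_b - 2 = 30.
Revenue is the tax times quantity traded: 2 x 1.5 = 3.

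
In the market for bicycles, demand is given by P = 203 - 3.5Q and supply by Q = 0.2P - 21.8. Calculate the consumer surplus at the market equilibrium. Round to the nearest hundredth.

214.02

Rewriting supply in inverse form: P = 109 + 5Q.
Setting demand equal to supply, 94 = 8.5Q, so Q* = 11.0588 and P* = 164.2941.
CS is the area between the demand curve and P* from 0 to Q*: (1/2)(11.0588)(38.7059) = 214.0208.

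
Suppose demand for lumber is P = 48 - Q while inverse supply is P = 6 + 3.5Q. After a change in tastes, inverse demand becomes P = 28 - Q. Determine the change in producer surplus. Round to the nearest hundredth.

Initial equilibrium: Q_0 = 9.3333, P_0 = 38.6667; CS_0 = (1/2)(9.3333)(9.3333) = 43.5556, PS_0 = (1/2)(9.3333)(32.6667) = 152.4444.
New equilibrium: 28 - Q = 6 + 3.5Q gives Q_1 = 4.8889, P_1 = 23.1111; CS_1 = 11.9506, PS_1 = 41.8272.
Change in producer surplus = 41.8272 - 152.4444 = -110.6173.

-110.62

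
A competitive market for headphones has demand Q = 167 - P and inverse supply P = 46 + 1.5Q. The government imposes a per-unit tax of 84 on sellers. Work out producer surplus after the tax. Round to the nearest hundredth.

164.28

Rewriting demand in inverse form: P = 167 - Q.
Without the tax, 167 - Q = 46 + 1.5Q so Q* = 48.4 and P* = 118.6.
A tax on sellers shifts supply up by 84: 167 - Q = 46 + 1.5Q + 84, so Q_t = 14.8. Buyers pay P_b = 152.2; sellers receive P_s = P_b - 84 = 68.2.
PS = (1/2)(Q_t)(P_s - 46) = (1/2)(14.8)(22.2) = 164.28.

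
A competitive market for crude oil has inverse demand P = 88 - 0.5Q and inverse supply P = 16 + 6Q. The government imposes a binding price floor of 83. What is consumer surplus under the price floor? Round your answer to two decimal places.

Free-market equilibrium: 88 - 0.5Q = 16 + 6Q gives Q* = 11.0769, P* = 82.4615.
At P = 83, buyers demand (88 - 83)/0.5 = 10 while sellers would supply more, so the quantity traded is 10 at price 83.
CS is the triangle under demand above 83: (1/2)(10)(88 - 83) = 25.

25.00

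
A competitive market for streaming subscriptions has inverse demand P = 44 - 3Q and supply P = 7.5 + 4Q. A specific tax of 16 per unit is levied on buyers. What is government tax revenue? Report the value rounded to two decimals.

46.86

Pre-tax equilibrium: 44 - 3Q = 7.5 + 4Q gives Q* = 5.2143, P* = 28.3571.
A tax on buyers shifts demand down by 16: (44 - 16) - 3Q = 7.5 + 4Q, so Q_t = 2.9286. Buyers pay P_b = 35.2143; sellers receive P_s = P_b - 16 = 19.2143.
Revenue is the tax times quantity traded: 16 x 2.9286 = 46.8571.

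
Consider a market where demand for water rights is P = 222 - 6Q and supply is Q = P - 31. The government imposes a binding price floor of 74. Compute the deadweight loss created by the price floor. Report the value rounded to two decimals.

24.01

Rewriting supply in inverse form: P = 31 + Q.
Without the control, 222 - 6Q = 31 + Q so Q* = 27.2857 and P* = 58.2857.
At the floor price 74, quantity demanded is (222 - 74)/6 = 24.6667; demand is the short side, so Q = 24.6667 trades at P = 74.
The lost-trades triangle has base Q* - 24.6667 = 2.619 and height equal to the gap between the curves at Q = 24.6667, which is 74 - 55.6667 = 18.3333. DWL = (1/2)(2.619)(18.3333) = 24.0079.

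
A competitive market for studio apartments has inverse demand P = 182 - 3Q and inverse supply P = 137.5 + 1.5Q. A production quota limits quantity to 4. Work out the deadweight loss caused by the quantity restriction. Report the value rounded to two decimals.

78.03

Without the quota, 182 - 3Q = 137.5 + 1.5Q gives Q* = 9.8889.
At Q = 4 the demand price is 182 - 3(4) = 170 and the supply price is 137.5 + 1.5(4) = 143.5.
Deadweight loss is the triangle between the curves from 4 to 9.8889: (1/2)(170 - 143.5)(9.8889 - 4) = 78.0278.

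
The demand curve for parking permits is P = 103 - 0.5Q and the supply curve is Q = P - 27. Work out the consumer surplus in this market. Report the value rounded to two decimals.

641.78

Rewriting supply in inverse form: P = 27 + Q.
Set 103 - 0.5Q = 27 + Q, which gives 76 = 1.5Q, so Q* = 50.6667 and P* = 103 - 0.5(50.6667) = 77.6667.
The demand choke price is 103, so CS = (1/2)(Q*)(103 - P*) = (1/2)(50.6667)(25.3333) = 641.7778.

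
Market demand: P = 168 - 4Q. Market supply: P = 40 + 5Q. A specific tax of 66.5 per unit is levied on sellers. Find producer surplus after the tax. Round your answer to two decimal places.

Pre-tax equilibrium: 168 - 4Q = 40 + 5Q gives Q* = 14.2222, P* = 111.1111.
With the tax, sellers need 66.5 more per unit: 168 - 4Q = 40 + 5Q + 66.5, so Q_t = 6.8333. Buyers pay P_b = 140.6667; sellers receive P_s = P_b - 66.5 = 74.1667.
Producer surplus is the triangle above supply below P_s: (1/2)(6.8333)(74.1667 - 40) = 116.7361.

116.74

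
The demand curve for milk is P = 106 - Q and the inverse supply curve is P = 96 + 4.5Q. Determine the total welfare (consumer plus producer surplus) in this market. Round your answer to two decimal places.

9.09

Setting demand equal to supply, 10 = 5.5Q, so Q* = 1.8182 and P* = 104.1818.
Total surplus is the full triangle between the curves from 0 to Q*: (1/2)(1.8182)(106 - 96) = 9.0909.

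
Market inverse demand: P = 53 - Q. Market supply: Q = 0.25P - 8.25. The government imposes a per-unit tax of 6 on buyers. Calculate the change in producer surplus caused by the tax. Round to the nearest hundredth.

-16.32

Rewriting supply in inverse form: P = 33 + 4Q.
Pre-tax equilibrium: 53 - Q = 33 + 4Q gives Q* = 4, P* = 49.
With the tax, buyers' net willingness to pay falls by 6: (53 - 6) - Q = 33 + 4Q, so Q_t = 2.8. Buyers pay P_b = 50.2; sellers receive P_s = P_b - 6 = 44.2.
PS falls from (1/2)(4)(16) = 32 to (1/2)(2.8)(11.2) = 15.68, a change of -16.32.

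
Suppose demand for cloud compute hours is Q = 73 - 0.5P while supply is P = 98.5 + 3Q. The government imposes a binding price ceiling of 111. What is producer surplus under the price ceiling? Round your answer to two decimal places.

26.04

Rewriting demand in inverse form: P = 146 - 2Q.
Free-market equilibrium: 146 - 2Q = 98.5 + 3Q gives Q* = 9.5, P* = 127.
At P = 111, sellers supply (111 - 98.5)/3 = 4.1667 while buyers want more, so the quantity traded is 4.1667 at price 111.
PS is the triangle above supply below 111: (1/2)(4.1667)(111 - 98.5) = 26.0417.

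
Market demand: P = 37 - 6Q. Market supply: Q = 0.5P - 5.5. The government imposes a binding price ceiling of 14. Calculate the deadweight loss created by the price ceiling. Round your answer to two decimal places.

12.25

Rewriting supply in inverse form: P = 11 + 2Q.
Free-market equilibrium: 37 - 6Q = 11 + 2Q gives Q* = 3.25, P* = 17.5.
At P = 14, sellers supply (14 - 11)/2 = 1.5 while buyers want more, so the quantity traded is 1.5 at price 14.
At Q = 1.5 the demand price is 28 and the supply price is 14. Deadweight loss is the triangle between the curves from 1.5 to 3.25: (1/2)(28 - 14)(3.25 - 1.5) = 12.25.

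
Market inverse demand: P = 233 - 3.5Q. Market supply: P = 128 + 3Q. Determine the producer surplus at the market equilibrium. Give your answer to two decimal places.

391.42

Set 233 - 3.5Q = 128 + 3Q, which gives 105 = 6.5Q, so Q* = 16.1538 and P* = 233 - 3.5(16.1538) = 176.4615.
PS is the area between P* and the supply curve from 0 to Q*: (1/2)(16.1538)(48.4615) = 391.4201.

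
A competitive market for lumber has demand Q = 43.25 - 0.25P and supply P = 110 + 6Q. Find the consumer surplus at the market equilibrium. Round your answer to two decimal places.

Rewriting demand in inverse form: P = 173 - 4Q.
Set 173 - 4Q = 110 + 6Q, which gives 63 = 10Q, so Q* = 6.3 and P* = 173 - 4(6.3) = 147.8.
The demand choke price is 173, so CS = (1/2)(Q*)(173 - P*) = (1/2)(6.3)(25.2) = 79.38.

79.38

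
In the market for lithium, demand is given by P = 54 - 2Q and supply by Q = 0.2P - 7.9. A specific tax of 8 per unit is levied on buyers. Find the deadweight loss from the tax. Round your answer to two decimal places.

Rewriting supply in inverse form: P = 39.5 + 5Q.
Without the tax, 54 - 2Q = 39.5 + 5Q so Q* = 2.0714 and P* = 49.8571.
With the tax, buyers' net willingness to pay falls by 8: (54 - 8) - 2Q = 39.5 + 5Q, so Q_t = 0.9286. Buyers pay P_b = 52.1429; sellers receive P_s = P_b - 8 = 44.1429.
Deadweight loss is the triangle between the curves from Q_t to Q*: (1/2)(2.0714 - 0.9286)(8) = 4.5714.

4.57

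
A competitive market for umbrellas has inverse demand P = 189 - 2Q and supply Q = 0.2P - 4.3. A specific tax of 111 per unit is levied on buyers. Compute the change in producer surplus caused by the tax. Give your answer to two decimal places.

Rewriting supply in inverse form: P = 21.5 + 5Q.
Without the tax, 189 - 2Q = 21.5 + 5Q so Q* = 23.9286 and P* = 141.1429.
With the tax, buyers' net willingness to pay falls by 111: (189 - 111) - 2Q = 21.5 + 5Q, so Q_t = 8.0714. Buyers pay P_b = 172.8571; sellers receive P_s = P_b - 111 = 61.8571.
Producers lose the trapezoid between P_s and P* out to Q_t plus the triangle from Q_t to Q*: change in PS = 162.8699 - 1431.4413 = -1268.5714.

-1268.57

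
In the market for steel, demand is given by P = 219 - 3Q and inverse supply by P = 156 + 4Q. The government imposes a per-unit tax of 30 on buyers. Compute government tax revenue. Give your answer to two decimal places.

141.43

Pre-tax equilibrium: 219 - 3Q = 156 + 4Q gives Q* = 9, P* = 192.
With the tax, buyers' net willingness to pay falls by 30: (219 - 30) - 3Q = 156 + 4Q, so Q_t = 4.7143. Buyers pay P_b = 204.8571; sellers receive P_s = P_b - 30 = 174.8571.
Revenue is the tax times quantity traded: 30 x 4.7143 = 141.4286.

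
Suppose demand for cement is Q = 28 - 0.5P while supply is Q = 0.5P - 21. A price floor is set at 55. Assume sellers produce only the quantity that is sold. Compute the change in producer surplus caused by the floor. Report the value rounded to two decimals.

-6.00

Rewriting demand in inverse form: P = 56 - 2Q.
Rewriting supply in inverse form: P = 42 + 2Q.
Without the control, 56 - 2Q = 42 + 2Q so Q* = 3.5 and P* = 49.
At the floor price 55, quantity demanded is (56 - 55)/2 = 0.5; demand is the short side, so Q = 0.5 trades at P = 55.
PS goes from (1/2)(3.5)(7) = 12.25 to 6.25 (computed as (55 - 42)(0.5) - (1/2)(2)(0.5)^2), a change of -6.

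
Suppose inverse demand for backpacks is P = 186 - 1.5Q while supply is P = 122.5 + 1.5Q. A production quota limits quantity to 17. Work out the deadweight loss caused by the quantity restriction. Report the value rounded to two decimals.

Unrestricted equilibrium: Q* = (186 - 122.5)/(1.5 + 1.5) = 21.1667.
At Q = 17 the demand price is 186 - 1.5(17) = 160.5 and the supply price is 122.5 + 1.5(17) = 148.
Deadweight loss is the triangle between the curves from 17 to 21.1667: (1/2)(160.5 - 148)(21.1667 - 17) = 26.0417.

26.04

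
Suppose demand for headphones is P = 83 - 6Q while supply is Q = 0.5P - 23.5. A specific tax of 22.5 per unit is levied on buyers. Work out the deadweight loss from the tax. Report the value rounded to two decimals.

31.64

Rewriting supply in inverse form: P = 47 + 2Q.
Pre-tax equilibrium: 83 - 6Q = 47 + 2Q gives Q* = 4.5, P* = 56.
With the tax, buyers' net willingness to pay falls by 22.5: (83 - 22.5) - 6Q = 47 + 2Q, so Q_t = 1.6875. Buyers pay P_b = 72.875; sellers receive P_s = P_b - 22.5 = 50.375.
The welfare triangle lost has base Q* - Q_t = 2.8125 and height t = 22.5, so DWL = (1/2)(2.8125)(22.5) = 31.6406.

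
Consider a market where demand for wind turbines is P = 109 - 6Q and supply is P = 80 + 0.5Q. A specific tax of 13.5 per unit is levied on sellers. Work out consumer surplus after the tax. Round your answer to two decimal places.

17.06

Without the tax, 109 - 6Q = 80 + 0.5Q so Q* = 4.4615 and P* = 82.2308.
With the tax, sellers need 13.5 more per unit: 109 - 6Q = 80 + 0.5Q + 13.5, so Q_t = 2.3846. Buyers pay P_b = 94.6923; sellers receive P_s = P_b - 13.5 = 81.1923.
Consumer surplus is the triangle under demand above P_b: (1/2)(2.3846)(109 - 94.6923) = 17.0592.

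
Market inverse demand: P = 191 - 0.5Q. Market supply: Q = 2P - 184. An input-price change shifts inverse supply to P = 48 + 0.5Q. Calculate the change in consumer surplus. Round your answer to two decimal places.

2662.00

Rewriting supply in inverse form: P = 92 + 0.5Q.
Initial equilibrium: Q_0 = 99, P_0 = 141.5; CS_0 = (1/2)(99)(49.5) = 2450.25, PS_0 = (1/2)(99)(49.5) = 2450.25.
New equilibrium: 191 - 0.5Q = 48 + 0.5Q gives Q_1 = 143, P_1 = 119.5; CS_1 = 5112.25, PS_1 = 5112.25.
Change in consumer surplus = 5112.25 - 2450.25 = 2662.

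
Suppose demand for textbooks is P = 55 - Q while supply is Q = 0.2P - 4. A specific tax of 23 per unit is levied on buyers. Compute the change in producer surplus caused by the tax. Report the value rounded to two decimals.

-75.07

Rewriting supply in inverse form: P = 20 + 5Q.
Without the tax, 55 - Q = 20 + 5Q so Q* = 5.8333 and P* = 49.1667.
With the tax, buyers' net willingness to pay falls by 23: (55 - 23) - Q = 20 + 5Q, so Q_t = 2. Buyers pay P_b = 53; sellers receive P_s = P_b - 23 = 30.
PS falls from (1/2)(5.8333)(29.1667) = 85.0694 to (1/2)(2)(10) = 10, a change of -75.0694.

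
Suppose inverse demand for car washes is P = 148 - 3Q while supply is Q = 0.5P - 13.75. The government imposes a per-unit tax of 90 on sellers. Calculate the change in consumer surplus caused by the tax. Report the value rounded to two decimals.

Rewriting supply in inverse form: P = 27.5 + 2Q.
Without the tax, 148 - 3Q = 27.5 + 2Q so Q* = 24.1 and P* = 75.7.
With the tax, sellers need 90 more per unit: 148 - 3Q = 27.5 + 2Q + 90, so Q_t = 6.1. Buyers pay P_b = 129.7; sellers receive P_s = P_b - 90 = 39.7.
Consumers lose the trapezoid between P* and P_b out to Q_t plus the triangle from Q_t to Q*: change in CS = 55.815 - 871.215 = -815.4.

-815.40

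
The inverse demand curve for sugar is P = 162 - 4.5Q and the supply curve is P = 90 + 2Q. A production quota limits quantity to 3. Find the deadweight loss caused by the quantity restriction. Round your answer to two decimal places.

Without the quota, 162 - 4.5Q = 90 + 2Q gives Q* = 11.0769.
At Q = 3 the demand price is 162 - 4.5(3) = 148.5 and the supply price is 90 + 2(3) = 96.
DWL = (1/2)(gap between curves at 3) x (Q* - 3) = (1/2)(52.5)(8.0769) = 212.0192.

212.02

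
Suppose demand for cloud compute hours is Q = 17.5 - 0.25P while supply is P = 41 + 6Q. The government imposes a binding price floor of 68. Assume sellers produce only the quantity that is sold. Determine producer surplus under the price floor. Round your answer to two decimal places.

Rewriting demand in inverse form: P = 70 - 4Q.
Without the control, 70 - 4Q = 41 + 6Q so Q* = 2.9 and P* = 58.4.
At P = 68, buyers demand (70 - 68)/4 = 0.5 while sellers would supply more, so the quantity traded is 0.5 at price 68.
The supply price at Q = 0.5 is 44. PS is the trapezoid between 68 and supply over [0, 0.5]: (1/2)[(68 - 41) + (68 - 44)](0.5) = 12.75.

12.75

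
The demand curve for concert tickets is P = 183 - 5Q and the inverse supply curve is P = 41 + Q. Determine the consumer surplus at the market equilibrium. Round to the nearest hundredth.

Setting demand equal to supply, 142 = 6Q, so Q* = 23.6667 and P* = 64.6667.
CS is the area between the demand curve and P* from 0 to Q*: (1/2)(23.6667)(118.3333) = 1400.2778.

1400.28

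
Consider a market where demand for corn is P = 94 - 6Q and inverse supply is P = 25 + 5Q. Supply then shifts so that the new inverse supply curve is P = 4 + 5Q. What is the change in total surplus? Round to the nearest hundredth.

Initial equilibrium: Q_0 = 6.2727, P_0 = 56.3636; CS_0 = (1/2)(6.2727)(37.6364) = 118.0413, PS_0 = (1/2)(6.2727)(31.3636) = 98.3678.
New equilibrium: 94 - 6Q = 4 + 5Q gives Q_1 = 8.1818, P_1 = 44.9091; CS_1 = 200.8264, PS_1 = 167.3554.
Change in total surplus = (200.8264 + 167.3554) - (118.0413 + 98.3678) = 151.7727.

151.77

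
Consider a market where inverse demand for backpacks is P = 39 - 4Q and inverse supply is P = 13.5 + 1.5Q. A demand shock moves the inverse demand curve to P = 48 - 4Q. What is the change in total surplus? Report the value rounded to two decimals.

Initial equilibrium: Q_0 = 4.6364, P_0 = 20.4545; CS_0 = (1/2)(4.6364)(18.5455) = 42.9917, PS_0 = (1/2)(4.6364)(6.9545) = 16.1219.
New equilibrium: 48 - 4Q = 13.5 + 1.5Q gives Q_1 = 6.2727, P_1 = 22.9091; CS_1 = 78.6942, PS_1 = 29.5103.
Change in total surplus = (78.6942 + 29.5103) - (42.9917 + 16.1219) = 49.0909.

49.09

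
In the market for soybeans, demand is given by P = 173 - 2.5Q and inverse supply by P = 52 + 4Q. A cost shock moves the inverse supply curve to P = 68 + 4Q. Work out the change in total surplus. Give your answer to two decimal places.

Initial equilibrium: Q_0 = 18.6154, P_0 = 126.4615; CS_0 = (1/2)(18.6154)(46.5385) = 433.1657, PS_0 = (1/2)(18.6154)(74.4615) = 693.0651.
New equilibrium: 173 - 2.5Q = 68 + 4Q gives Q_1 = 16.1538, P_1 = 132.6154; CS_1 = 326.1834, PS_1 = 521.8935.
Change in total surplus = (326.1834 + 521.8935) - (433.1657 + 693.0651) = -278.1538.

-278.15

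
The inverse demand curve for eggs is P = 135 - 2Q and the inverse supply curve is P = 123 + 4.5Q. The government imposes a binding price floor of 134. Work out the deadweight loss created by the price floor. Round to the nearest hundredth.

5.89

Without the control, 135 - 2Q = 123 + 4.5Q so Q* = 1.8462 and P* = 131.3077.
At P = 134, buyers demand (135 - 134)/2 = 0.5 while sellers would supply more, so the quantity traded is 0.5 at price 134.
The lost-trades triangle has base Q* - 0.5 = 1.3462 and height equal to the gap between the curves at Q = 0.5, which is 134 - 125.25 = 8.75. DWL = (1/2)(1.3462)(8.75) = 5.8894.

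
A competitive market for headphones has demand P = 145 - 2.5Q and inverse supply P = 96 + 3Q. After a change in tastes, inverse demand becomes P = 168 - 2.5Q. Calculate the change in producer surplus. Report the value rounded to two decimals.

Initial equilibrium: Q_0 = 8.9091, P_0 = 122.7273; CS_0 = (1/2)(8.9091)(22.2727) = 99.2149, PS_0 = (1/2)(8.9091)(26.7273) = 119.0579.
New equilibrium: 168 - 2.5Q = 96 + 3Q gives Q_1 = 13.0909, P_1 = 135.2727; CS_1 = 214.2149, PS_1 = 257.0579.
Change in producer surplus = 257.0579 - 119.0579 = 138.

138.00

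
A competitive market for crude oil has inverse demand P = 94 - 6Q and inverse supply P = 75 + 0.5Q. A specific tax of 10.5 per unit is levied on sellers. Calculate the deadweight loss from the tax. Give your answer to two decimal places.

Without the tax, 94 - 6Q = 75 + 0.5Q so Q* = 2.9231 and P* = 76.4615.
With the tax, sellers need 10.5 more per unit: 94 - 6Q = 75 + 0.5Q + 10.5, so Q_t = 1.3077. Buyers pay P_b = 86.1538; sellers receive P_s = P_b - 10.5 = 75.6538.
Deadweight loss is the triangle between the curves from Q_t to Q*: (1/2)(2.9231 - 1.3077)(10.5) = 8.4808.

8.48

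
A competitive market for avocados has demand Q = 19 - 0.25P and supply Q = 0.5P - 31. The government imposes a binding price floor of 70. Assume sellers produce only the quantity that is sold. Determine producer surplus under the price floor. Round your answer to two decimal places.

9.75

Rewriting demand in inverse form: P = 76 - 4Q.
Rewriting supply in inverse form: P = 62 + 2Q.
Without the control, 76 - 4Q = 62 + 2Q so Q* = 2.3333 and P* = 66.6667.
At the floor price 70, quantity demanded is (76 - 70)/4 = 1.5; demand is the short side, so Q = 1.5 trades at P = 70.
The supply price at Q = 1.5 is 65. PS is the trapezoid between 70 and supply over [0, 1.5]: (1/2)[(70 - 62) + (70 - 65)](1.5) = 9.75.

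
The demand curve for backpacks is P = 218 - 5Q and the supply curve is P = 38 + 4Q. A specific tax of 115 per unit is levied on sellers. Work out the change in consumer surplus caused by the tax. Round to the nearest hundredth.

-869.60

Pre-tax equilibrium: 218 - 5Q = 38 + 4Q gives Q* = 20, P* = 118.
With the tax, sellers need 115 more per unit: 218 - 5Q = 38 + 4Q + 115, so Q_t = 7.2222. Buyers pay P_b = 181.8889; sellers receive P_s = P_b - 115 = 66.8889.
CS falls from (1/2)(20)(100) = 1000 to (1/2)(7.2222)(36.1111) = 130.4012, a change of -869.5988.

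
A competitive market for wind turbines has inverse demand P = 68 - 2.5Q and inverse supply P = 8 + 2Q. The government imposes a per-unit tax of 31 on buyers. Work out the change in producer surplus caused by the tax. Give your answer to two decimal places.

Without the tax, 68 - 2.5Q = 8 + 2Q so Q* = 13.3333 and P* = 34.6667.
A tax on buyers shifts demand down by 31: (68 - 31) - 2.5Q = 8 + 2Q, so Q_t = 6.4444. Buyers pay P_b = 51.8889; sellers receive P_s = P_b - 31 = 20.8889.
PS falls from (1/2)(13.3333)(26.6667) = 177.7778 to (1/2)(6.4444)(12.8889) = 41.5309, a change of -136.2469.

-136.25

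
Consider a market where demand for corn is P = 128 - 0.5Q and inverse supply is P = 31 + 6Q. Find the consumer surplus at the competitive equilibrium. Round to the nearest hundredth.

55.67

Setting demand equal to supply, 97 = 6.5Q, so Q* = 14.9231 and P* = 120.5385.
The demand choke price is 128, so CS = (1/2)(Q*)(128 - P*) = (1/2)(14.9231)(7.4615) = 55.6746.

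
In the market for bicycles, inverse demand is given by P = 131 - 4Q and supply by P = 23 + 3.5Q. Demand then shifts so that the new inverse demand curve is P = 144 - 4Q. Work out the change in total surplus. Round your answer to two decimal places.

198.47

Initial equilibrium: Q_0 = 14.4, P_0 = 73.4; CS_0 = (1/2)(14.4)(57.6) = 414.72, PS_0 = (1/2)(14.4)(50.4) = 362.88.
New equilibrium: 144 - 4Q = 23 + 3.5Q gives Q_1 = 16.1333, P_1 = 79.4667; CS_1 = 520.5689, PS_1 = 455.4978.
Change in total surplus = (520.5689 + 455.4978) - (414.72 + 362.88) = 198.4667.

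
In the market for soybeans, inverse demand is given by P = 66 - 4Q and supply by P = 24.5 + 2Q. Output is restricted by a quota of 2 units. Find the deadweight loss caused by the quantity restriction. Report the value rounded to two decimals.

72.52

Unrestricted equilibrium: Q* = (66 - 24.5)/(4 + 2) = 6.9167.
At Q = 2 the demand price is 66 - 4(2) = 58 and the supply price is 24.5 + 2(2) = 28.5.
Deadweight loss is the triangle between the curves from 2 to 6.9167: (1/2)(58 - 28.5)(6.9167 - 2) = 72.5208.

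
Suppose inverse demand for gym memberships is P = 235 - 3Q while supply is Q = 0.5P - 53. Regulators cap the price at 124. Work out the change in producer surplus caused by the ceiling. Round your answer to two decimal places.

-584.64

Rewriting supply in inverse form: P = 106 + 2Q.
Without the control, 235 - 3Q = 106 + 2Q so Q* = 25.8 and P* = 157.6.
At the ceiling price 124, quantity supplied is (124 - 106)/2 = 9; supply is the short side, so Q = 9 trades at P = 124.
PS goes from (1/2)(25.8)(51.6) = 665.64 to 81 (computed as (124 - 106)(9) - (1/2)(2)(9)^2), a change of -584.64.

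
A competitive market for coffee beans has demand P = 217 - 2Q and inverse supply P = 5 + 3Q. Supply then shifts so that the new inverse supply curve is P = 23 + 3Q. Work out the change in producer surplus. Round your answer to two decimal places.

Initial equilibrium: Q_0 = 42.4, P_0 = 132.2; CS_0 = (1/2)(42.4)(84.8) = 1797.76, PS_0 = (1/2)(42.4)(127.2) = 2696.64.
New equilibrium: 217 - 2Q = 23 + 3Q gives Q_1 = 38.8, P_1 = 139.4; CS_1 = 1505.44, PS_1 = 2258.16.
Change in producer surplus = 2258.16 - 2696.64 = -438.48.

-438.48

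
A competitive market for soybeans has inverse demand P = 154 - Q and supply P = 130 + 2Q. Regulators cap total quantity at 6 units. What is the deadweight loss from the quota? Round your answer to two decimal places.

6.00

Unrestricted equilibrium: Q* = (154 - 130)/(1 + 2) = 8.
At Q = 6 the demand price is 154 - (6) = 148 and the supply price is 130 + 2(6) = 142.
Deadweight loss is the triangle between the curves from 6 to 8: (1/2)(148 - 142)(8 - 6) = 6.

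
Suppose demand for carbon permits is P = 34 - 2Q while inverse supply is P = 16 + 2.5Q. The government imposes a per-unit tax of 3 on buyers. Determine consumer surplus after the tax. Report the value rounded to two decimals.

11.11

Without the tax, 34 - 2Q = 16 + 2.5Q so Q* = 4 and P* = 26.
A tax on buyers shifts demand down by 3: (34 - 3) - 2Q = 16 + 2.5Q, so Q_t = 3.3333. Buyers pay P_b = 27.3333; sellers receive P_s = P_b - 3 = 24.3333.
CS = (1/2)(Q_t)(34 - P_b) = (1/2)(3.3333)(6.6667) = 11.1111.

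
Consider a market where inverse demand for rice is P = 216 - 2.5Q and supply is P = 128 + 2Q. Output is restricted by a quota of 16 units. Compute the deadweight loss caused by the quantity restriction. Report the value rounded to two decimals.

Unrestricted equilibrium: Q* = (216 - 128)/(2.5 + 2) = 19.5556.
At Q = 16 the demand price is 216 - 2.5(16) = 176 and the supply price is 128 + 2(16) = 160.
Deadweight loss is the triangle between the curves from 16 to 19.5556: (1/2)(176 - 160)(19.5556 - 16) = 28.4444.

28.44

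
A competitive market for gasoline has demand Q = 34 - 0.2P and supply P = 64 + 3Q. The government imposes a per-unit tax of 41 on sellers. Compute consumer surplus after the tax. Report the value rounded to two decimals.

165.04

Rewriting demand in inverse form: P = 170 - 5Q.
Pre-tax equilibrium: 170 - 5Q = 64 + 3Q gives Q* = 13.25, P* = 103.75.
With the tax, sellers need 41 more per unit: 170 - 5Q = 64 + 3Q + 41, so Q_t = 8.125. Buyers pay P_b = 129.375; sellers receive P_s = P_b - 41 = 88.375.
CS = (1/2)(Q_t)(170 - P_b) = (1/2)(8.125)(40.625) = 165.0391.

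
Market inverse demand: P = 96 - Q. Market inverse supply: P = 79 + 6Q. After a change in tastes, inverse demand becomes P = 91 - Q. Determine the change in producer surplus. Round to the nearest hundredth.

-8.88

Initial equilibrium: Q_0 = 2.4286, P_0 = 93.5714; CS_0 = (1/2)(2.4286)(2.4286) = 2.949, PS_0 = (1/2)(2.4286)(14.5714) = 17.6939.
New equilibrium: 91 - Q = 79 + 6Q gives Q_1 = 1.7143, P_1 = 89.2857; CS_1 = 1.4694, PS_1 = 8.8163.
Change in producer surplus = 8.8163 - 17.6939 = -8.8776.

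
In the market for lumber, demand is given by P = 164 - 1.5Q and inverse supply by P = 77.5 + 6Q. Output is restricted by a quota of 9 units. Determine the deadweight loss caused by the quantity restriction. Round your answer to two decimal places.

Unrestricted equilibrium: Q* = (164 - 77.5)/(1.5 + 6) = 11.5333.
At Q = 9 the demand price is 164 - 1.5(9) = 150.5 and the supply price is 77.5 + 6(9) = 131.5.
Deadweight loss is the triangle between the curves from 9 to 11.5333: (1/2)(150.5 - 131.5)(11.5333 - 9) = 24.0667.

24.07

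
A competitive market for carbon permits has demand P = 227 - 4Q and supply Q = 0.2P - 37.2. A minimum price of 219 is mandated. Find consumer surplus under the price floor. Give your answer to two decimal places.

8.00

Rewriting supply in inverse form: P = 186 + 5Q.
Without the control, 227 - 4Q = 186 + 5Q so Q* = 4.5556 and P* = 208.7778.
At the floor price 219, quantity demanded is (227 - 219)/4 = 2; demand is the short side, so Q = 2 trades at P = 219.
CS is the triangle under demand above 219: (1/2)(2)(227 - 219) = 8.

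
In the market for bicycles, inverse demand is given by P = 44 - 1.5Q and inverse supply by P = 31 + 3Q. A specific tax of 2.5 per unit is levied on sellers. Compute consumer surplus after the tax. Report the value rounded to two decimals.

Without the tax, 44 - 1.5Q = 31 + 3Q so Q* = 2.8889 and P* = 39.6667.
A tax on sellers shifts supply up by 2.5: 44 - 1.5Q = 31 + 3Q + 2.5, so Q_t = 2.3333. Buyers pay P_b = 40.5; sellers receive P_s = P_b - 2.5 = 38.
CS = (1/2)(Q_t)(44 - P_b) = (1/2)(2.3333)(3.5) = 4.0833.

4.08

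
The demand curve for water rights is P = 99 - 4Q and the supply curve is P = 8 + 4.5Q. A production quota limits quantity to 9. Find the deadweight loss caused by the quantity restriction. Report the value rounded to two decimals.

12.37

Unrestricted equilibrium: Q* = (99 - 8)/(4 + 4.5) = 10.7059.
At Q = 9 the demand price is 99 - 4(9) = 63 and the supply price is 8 + 4.5(9) = 48.5.
DWL = (1/2)(gap between curves at 9) x (Q* - 9) = (1/2)(14.5)(1.7059) = 12.3676.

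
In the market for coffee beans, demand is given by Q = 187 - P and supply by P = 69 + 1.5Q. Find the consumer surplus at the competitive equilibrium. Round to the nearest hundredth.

Rewriting demand in inverse form: P = 187 - Q.
Equilibrium: 187 - Q = 69 + 1.5Q, so Q* = 47.2 and P* = 139.8.
The demand choke price is 187, so CS = (1/2)(Q*)(187 - P*) = (1/2)(47.2)(47.2) = 1113.92.

1113.92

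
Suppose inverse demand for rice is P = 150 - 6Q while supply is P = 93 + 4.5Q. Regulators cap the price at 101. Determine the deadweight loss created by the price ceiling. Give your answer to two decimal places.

69.97

Without the control, 150 - 6Q = 93 + 4.5Q so Q* = 5.4286 and P* = 117.4286.
At the ceiling price 101, quantity supplied is (101 - 93)/4.5 = 1.7778; supply is the short side, so Q = 1.7778 trades at P = 101.
At Q = 1.7778 the demand price is 139.3333 and the supply price is 101. Deadweight loss is the triangle between the curves from 1.7778 to 5.4286: (1/2)(139.3333 - 101)(5.4286 - 1.7778) = 69.9735.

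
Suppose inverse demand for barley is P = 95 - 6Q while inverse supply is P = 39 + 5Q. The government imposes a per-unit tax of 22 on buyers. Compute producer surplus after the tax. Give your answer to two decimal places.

23.88

Without the tax, 95 - 6Q = 39 + 5Q so Q* = 5.0909 and P* = 64.4545.
A tax on buyers shifts demand down by 22: (95 - 22) - 6Q = 39 + 5Q, so Q_t = 3.0909. Buyers pay P_b = 76.4545; sellers receive P_s = P_b - 22 = 54.4545.
Producer surplus is the triangle above supply below P_s: (1/2)(3.0909)(54.4545 - 39) = 23.8843.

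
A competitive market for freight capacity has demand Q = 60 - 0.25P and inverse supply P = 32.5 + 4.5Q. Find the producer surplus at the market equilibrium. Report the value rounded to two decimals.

Rewriting demand in inverse form: P = 240 - 4Q.
Equilibrium: 240 - 4Q = 32.5 + 4.5Q, so Q* = 24.4118 and P* = 142.3529.
PS is the area between P* and the supply curve from 0 to Q*: (1/2)(24.4118)(109.8529) = 1340.8521.

1340.85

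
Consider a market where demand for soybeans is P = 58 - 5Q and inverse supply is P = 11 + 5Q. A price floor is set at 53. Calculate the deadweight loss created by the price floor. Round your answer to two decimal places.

68.45

Without the control, 58 - 5Q = 11 + 5Q so Q* = 4.7 and P* = 34.5.
At P = 53, buyers demand (58 - 53)/5 = 1 while sellers would supply more, so the quantity traded is 1 at price 53.
The lost-trades triangle has base Q* - 1 = 3.7 and height equal to the gap between the curves at Q = 1, which is 53 - 16 = 37. DWL = (1/2)(3.7)(37) = 68.45.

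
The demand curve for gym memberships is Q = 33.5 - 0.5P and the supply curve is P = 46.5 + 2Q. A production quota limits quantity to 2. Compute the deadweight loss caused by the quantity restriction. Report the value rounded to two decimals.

Rewriting demand in inverse form: P = 67 - 2Q.
Without the quota, 67 - 2Q = 46.5 + 2Q gives Q* = 5.125.
At Q = 2 the demand price is 67 - 2(2) = 63 and the supply price is 46.5 + 2(2) = 50.5.
Deadweight loss is the triangle between the curves from 2 to 5.125: (1/2)(63 - 50.5)(5.125 - 2) = 19.5312.

19.53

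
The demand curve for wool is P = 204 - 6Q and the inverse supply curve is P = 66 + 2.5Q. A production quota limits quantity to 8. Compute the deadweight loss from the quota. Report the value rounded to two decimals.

288.24

Without the quota, 204 - 6Q = 66 + 2.5Q gives Q* = 16.2353.
At Q = 8 the demand price is 204 - 6(8) = 156 and the supply price is 66 + 2.5(8) = 86.
DWL = (1/2)(gap between curves at 8) x (Q* - 8) = (1/2)(70)(8.2353) = 288.2353.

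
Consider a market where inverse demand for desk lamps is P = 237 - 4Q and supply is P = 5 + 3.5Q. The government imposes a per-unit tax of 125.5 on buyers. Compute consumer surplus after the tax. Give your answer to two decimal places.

403.28

Pre-tax equilibrium: 237 - 4Q = 5 + 3.5Q gives Q* = 30.9333, P* = 113.2667.
With the tax, buyers' net willingness to pay falls by 125.5: (237 - 125.5) - 4Q = 5 + 3.5Q, so Q_t = 14.2. Buyers pay P_b = 180.2; sellers receive P_s = P_b - 125.5 = 54.7.
CS = (1/2)(Q_t)(237 - P_b) = (1/2)(14.2)(56.8) = 403.28.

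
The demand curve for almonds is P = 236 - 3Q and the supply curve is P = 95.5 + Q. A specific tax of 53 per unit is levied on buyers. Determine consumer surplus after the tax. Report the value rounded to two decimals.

Pre-tax equilibrium: 236 - 3Q = 95.5 + Q gives Q* = 35.125, P* = 130.625.
A tax on buyers shifts demand down by 53: (236 - 53) - 3Q = 95.5 + Q, so Q_t = 21.875. Buyers pay P_b = 170.375; sellers receive P_s = P_b - 53 = 117.375.
Consumer surplus is the triangle under demand above P_b: (1/2)(21.875)(236 - 170.375) = 717.7734.

717.77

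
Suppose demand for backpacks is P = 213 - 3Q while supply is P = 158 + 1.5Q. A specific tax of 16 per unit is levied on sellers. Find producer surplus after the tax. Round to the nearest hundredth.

56.33

Pre-tax equilibrium: 213 - 3Q = 158 + 1.5Q gives Q* = 12.2222, P* = 176.3333.
With the tax, sellers need 16 more per unit: 213 - 3Q = 158 + 1.5Q + 16, so Q_t = 8.6667. Buyers pay P_b = 187; sellers receive P_s = P_b - 16 = 171.
Producer surplus is the triangle above supply below P_s: (1/2)(8.6667)(171 - 158) = 56.3333.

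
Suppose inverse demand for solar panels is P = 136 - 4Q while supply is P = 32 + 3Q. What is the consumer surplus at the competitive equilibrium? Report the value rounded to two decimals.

441.47

Equilibrium: 136 - 4Q = 32 + 3Q, so Q* = 14.8571 and P* = 76.5714.
Consumer surplus is the triangle under demand above P*: (1/2)(14.8571)(136 - 76.5714) = (1/2)(14.8571)(59.4286) = 441.4694.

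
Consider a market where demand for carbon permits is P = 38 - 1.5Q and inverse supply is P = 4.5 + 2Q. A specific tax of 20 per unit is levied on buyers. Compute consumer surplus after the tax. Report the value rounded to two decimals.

11.16

Without the tax, 38 - 1.5Q = 4.5 + 2Q so Q* = 9.5714 and P* = 23.6429.
A tax on buyers shifts demand down by 20: (38 - 20) - 1.5Q = 4.5 + 2Q, so Q_t = 3.8571. Buyers pay P_b = 32.2143; sellers receive P_s = P_b - 20 = 12.2143.
Consumer surplus is the triangle under demand above P_b: (1/2)(3.8571)(38 - 32.2143) = 11.1582.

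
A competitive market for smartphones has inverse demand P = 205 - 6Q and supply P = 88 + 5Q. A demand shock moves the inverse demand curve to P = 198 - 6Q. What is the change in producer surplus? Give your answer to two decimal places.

-32.83

Initial equilibrium: Q_0 = 10.6364, P_0 = 141.1818; CS_0 = (1/2)(10.6364)(63.8182) = 339.3967, PS_0 = (1/2)(10.6364)(53.1818) = 282.8306.
New equilibrium: 198 - 6Q = 88 + 5Q gives Q_1 = 10, P_1 = 138; CS_1 = 300, PS_1 = 250.
Change in producer surplus = 250 - 282.8306 = -32.8306.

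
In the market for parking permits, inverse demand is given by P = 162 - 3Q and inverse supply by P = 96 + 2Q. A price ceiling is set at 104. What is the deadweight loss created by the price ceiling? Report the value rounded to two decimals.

211.60

Without the control, 162 - 3Q = 96 + 2Q so Q* = 13.2 and P* = 122.4.
At P = 104, sellers supply (104 - 96)/2 = 4 while buyers want more, so the quantity traded is 4 at price 104.
At Q = 4 the demand price is 150 and the supply price is 104. Deadweight loss is the triangle between the curves from 4 to 13.2: (1/2)(150 - 104)(13.2 - 4) = 211.6.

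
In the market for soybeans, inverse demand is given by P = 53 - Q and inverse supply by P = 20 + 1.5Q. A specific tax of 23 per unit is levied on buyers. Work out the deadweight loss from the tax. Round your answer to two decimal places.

Pre-tax equilibrium: 53 - Q = 20 + 1.5Q gives Q* = 13.2, P* = 39.8.
With the tax, buyers' net willingness to pay falls by 23: (53 - 23) - Q = 20 + 1.5Q, so Q_t = 4. Buyers pay P_b = 49; sellers receive P_s = P_b - 23 = 26.
The welfare triangle lost has base Q* - Q_t = 9.2 and height t = 23, so DWL = (1/2)(9.2)(23) = 105.8.

105.80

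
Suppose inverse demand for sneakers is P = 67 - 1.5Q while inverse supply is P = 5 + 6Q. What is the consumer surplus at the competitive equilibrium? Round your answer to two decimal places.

51.25

Setting demand equal to supply, 62 = 7.5Q, so Q* = 8.2667 and P* = 54.6.
The demand choke price is 67, so CS = (1/2)(Q*)(67 - P*) = (1/2)(8.2667)(12.4) = 51.2533.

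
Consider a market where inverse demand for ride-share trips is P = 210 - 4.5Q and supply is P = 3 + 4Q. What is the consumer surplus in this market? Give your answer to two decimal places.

1334.40

Set 210 - 4.5Q = 3 + 4Q, which gives 207 = 8.5Q, so Q* = 24.3529 and P* = 210 - 4.5(24.3529) = 100.4118.
The demand choke price is 210, so CS = (1/2)(Q*)(210 - P*) = (1/2)(24.3529)(109.5882) = 1334.3979.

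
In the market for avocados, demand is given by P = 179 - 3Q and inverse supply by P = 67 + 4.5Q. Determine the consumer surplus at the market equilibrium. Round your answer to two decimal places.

Equilibrium: 179 - 3Q = 67 + 4.5Q, so Q* = 14.9333 and P* = 134.2.
Consumer surplus is the triangle under demand above P*: (1/2)(14.9333)(179 - 134.2) = (1/2)(14.9333)(44.8) = 334.5067.

334.51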